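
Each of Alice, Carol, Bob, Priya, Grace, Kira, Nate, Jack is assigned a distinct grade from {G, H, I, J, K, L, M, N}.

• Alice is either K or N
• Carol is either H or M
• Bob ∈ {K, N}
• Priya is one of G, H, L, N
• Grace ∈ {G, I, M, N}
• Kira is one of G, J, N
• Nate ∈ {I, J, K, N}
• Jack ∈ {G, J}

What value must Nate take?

The 8 variables draw from only 8 values {G, H, I, J, K, L, M, N}, so each is used; only Priya can be L, hence Priya = L.
The 7 still-open variables together cover exactly {G, H, I, J, K, M, N} — 7 values for 7 variables — and H appears only in Carol's list, so Carol = H.
The 6 still-open variables together cover exactly {G, I, J, K, M, N} — 6 values for 6 variables — and M appears only in Grace's list, so Grace = M.
The 5 still-open variables together cover exactly {G, I, J, K, N} — 5 values for 5 variables — and I appears only in Nate's list, so Nate = I.

I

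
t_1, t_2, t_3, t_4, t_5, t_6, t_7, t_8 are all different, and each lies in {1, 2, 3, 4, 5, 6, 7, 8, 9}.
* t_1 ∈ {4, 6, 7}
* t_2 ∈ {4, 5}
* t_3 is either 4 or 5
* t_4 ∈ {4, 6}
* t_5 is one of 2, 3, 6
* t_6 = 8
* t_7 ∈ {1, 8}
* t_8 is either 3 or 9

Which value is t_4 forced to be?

6

t_6 must be 8 (only option left). Eliminate 8 elsewhere: t_7.
t_7's domain is down to {1}, so t_7 = 1.
t_2 and t_3 share exactly the 2 values {4, 5}; by pigeonhole those values go to them, so strike 4, 5 from t_1, t_4.
So t_4 = 6.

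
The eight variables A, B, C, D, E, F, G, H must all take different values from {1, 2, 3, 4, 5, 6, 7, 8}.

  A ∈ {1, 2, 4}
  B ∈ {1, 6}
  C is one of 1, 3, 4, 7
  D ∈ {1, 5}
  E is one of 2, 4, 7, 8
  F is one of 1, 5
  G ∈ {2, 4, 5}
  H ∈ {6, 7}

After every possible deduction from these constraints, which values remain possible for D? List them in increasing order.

The 8 variables together cover exactly {1, 2, 3, 4, 5, 6, 7, 8} — 8 values for 8 variables — and 3 appears only in C's list, so C = 3.
The 7 still-open variables draw from only 7 values {1, 2, 4, 5, 6, 7, 8}, so each is used; only E can be 8, hence E = 8.
Among the 6 still-open variables, 7 fits only H (and all 6 values in {1, 2, 4, 5, 6, 7} must be used), so H = 7.
The 5 still-open variables together cover exactly {1, 2, 4, 5, 6} — 5 values for 5 variables — and 6 appears only in B's list, so B = 6.
D and F share exactly the 2 values {1, 5}; by pigeonhole those values go to them, so strike 1, 5 from A, G.
No further eliminations apply; D can still be any of 1, 5.

1, 5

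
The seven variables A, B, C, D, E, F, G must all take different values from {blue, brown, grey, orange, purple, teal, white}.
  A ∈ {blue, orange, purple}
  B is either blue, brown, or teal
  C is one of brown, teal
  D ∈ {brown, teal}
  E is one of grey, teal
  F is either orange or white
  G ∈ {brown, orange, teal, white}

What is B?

blue

Among the 7 variables, grey fits only E (and all 7 values in {blue, brown, grey, orange, purple, teal, white} must be used), so E = grey.
The 6 still-open variables together cover exactly {blue, brown, orange, purple, teal, white} — 6 values for 6 variables — and purple appears only in A's list, so A = purple.
The 5 still-open variables draw from only 5 values {blue, brown, orange, teal, white}, so each is used; only B can be blue, hence B = blue.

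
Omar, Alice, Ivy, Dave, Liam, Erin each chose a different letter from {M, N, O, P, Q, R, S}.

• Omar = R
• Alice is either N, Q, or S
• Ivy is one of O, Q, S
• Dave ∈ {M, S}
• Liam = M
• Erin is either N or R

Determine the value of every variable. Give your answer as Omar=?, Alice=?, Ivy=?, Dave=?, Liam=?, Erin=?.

Omar must be R (only option left). Eliminate R elsewhere: Erin.
Liam's domain is down to {M}, so Liam = M. Eliminate M elsewhere: Dave.
That leaves Erin = N. Strike N from Alice.
That leaves Dave = S. So Alice, Ivy can't be S.
Alice has just one choice, so Alice = Q. Remove Q from Ivy.
Ivy must be O (only option left).

Omar=R, Alice=Q, Ivy=O, Dave=S, Liam=M, Erin=N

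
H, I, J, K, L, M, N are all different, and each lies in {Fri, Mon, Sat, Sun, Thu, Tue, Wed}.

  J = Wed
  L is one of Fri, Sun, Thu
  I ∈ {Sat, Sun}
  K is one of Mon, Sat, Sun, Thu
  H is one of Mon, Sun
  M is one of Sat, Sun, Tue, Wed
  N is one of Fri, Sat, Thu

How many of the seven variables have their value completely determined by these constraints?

J's domain is down to {Wed}, so J = Wed. Strike Wed from M.
Among the 6 still-open variables, Tue fits only M (and all 6 values in {Fri, Mon, Sat, Sun, Thu, Tue} must be used), so M = Tue.
Determined: J=Wed, M=Tue. The other variables each still have more than one consistent value. That makes 2.

2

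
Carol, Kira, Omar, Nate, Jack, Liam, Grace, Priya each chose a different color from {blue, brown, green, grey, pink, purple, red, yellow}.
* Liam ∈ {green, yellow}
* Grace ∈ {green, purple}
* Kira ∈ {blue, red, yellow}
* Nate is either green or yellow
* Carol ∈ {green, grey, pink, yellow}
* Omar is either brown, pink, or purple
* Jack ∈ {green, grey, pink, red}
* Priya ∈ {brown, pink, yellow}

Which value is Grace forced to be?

purple

The 8 variables together cover exactly {blue, brown, green, grey, pink, purple, red, yellow} — 8 values for 8 variables — and blue appears only in Kira's list, so Kira = blue.
Among the 7 still-open variables, red fits only Jack (and all 7 values in {brown, green, grey, pink, purple, red, yellow} must be used), so Jack = red.
Among the 6 still-open variables, grey fits only Carol (and all 6 values in {brown, green, grey, pink, purple, yellow} must be used), so Carol = grey.
Nate and Liam share exactly the 2 values {green, yellow}; by pigeonhole those values go to them, so strike green, yellow from Grace, Priya.
So Grace = purple.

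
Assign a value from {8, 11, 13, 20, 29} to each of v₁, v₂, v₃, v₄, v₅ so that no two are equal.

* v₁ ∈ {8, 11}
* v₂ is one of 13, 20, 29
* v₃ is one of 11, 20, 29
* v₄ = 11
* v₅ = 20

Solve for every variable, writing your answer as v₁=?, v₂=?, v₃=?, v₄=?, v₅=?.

v₄'s domain is down to {11}, so v₄ = 11. Remove 11 from v₁, v₃.
v₅ has just one choice, so v₅ = 20. Remove 20 from v₂, v₃.
That leaves v₁ = 8.
v₃ has just one choice, so v₃ = 29. Eliminate 29 elsewhere: v₂.
v₂'s domain is down to {13}, so v₂ = 13.

v₁=8, v₂=13, v₃=29, v₄=11, v₅=20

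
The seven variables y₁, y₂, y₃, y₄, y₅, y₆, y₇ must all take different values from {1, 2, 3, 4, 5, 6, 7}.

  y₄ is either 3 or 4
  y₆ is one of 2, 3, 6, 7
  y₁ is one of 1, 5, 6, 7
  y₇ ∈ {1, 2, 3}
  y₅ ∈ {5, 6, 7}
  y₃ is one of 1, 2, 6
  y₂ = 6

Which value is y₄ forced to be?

y₂ must be 6 (only option left). So y₁, y₃, y₅, y₆ can't be 6.
Among the 6 still-open variables, 4 fits only y₄ (and all 6 values in {1, 2, 3, 4, 5, 7} must be used), so y₄ = 4.

4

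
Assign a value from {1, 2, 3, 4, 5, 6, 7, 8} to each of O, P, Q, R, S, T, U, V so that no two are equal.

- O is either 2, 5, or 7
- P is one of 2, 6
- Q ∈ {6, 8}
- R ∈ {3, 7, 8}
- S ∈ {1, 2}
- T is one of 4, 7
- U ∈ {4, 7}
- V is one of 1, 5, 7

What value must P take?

6

Among the 8 variables, 3 fits only R (and all 8 values in {1, 2, 3, 4, 5, 6, 7, 8} must be used), so R = 3.
Among the 7 still-open variables, 8 fits only Q (and all 7 values in {1, 2, 4, 5, 6, 7, 8} must be used), so Q = 8.
Among the 6 still-open variables, 6 fits only P (and all 6 values in {1, 2, 4, 5, 6, 7} must be used), so P = 6.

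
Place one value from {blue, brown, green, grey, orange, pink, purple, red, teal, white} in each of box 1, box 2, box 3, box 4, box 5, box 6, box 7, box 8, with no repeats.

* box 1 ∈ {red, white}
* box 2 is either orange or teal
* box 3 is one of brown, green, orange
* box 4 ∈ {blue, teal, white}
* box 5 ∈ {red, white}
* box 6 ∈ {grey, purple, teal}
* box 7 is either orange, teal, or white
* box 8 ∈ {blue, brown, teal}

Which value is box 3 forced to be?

green

box 1 and box 5 share exactly the 2 values {red, white}; by pigeonhole those values go to them, so strike red, white from box 4, box 7.
box 2 and box 7 between them cover only {orange, teal} — a naked pair. Remove those values from box 3, box 4, box 6, box 8.
That leaves box 4 = blue. Strike blue from box 8.
That leaves box 8 = brown. Strike brown from box 3.
So box 3 = green.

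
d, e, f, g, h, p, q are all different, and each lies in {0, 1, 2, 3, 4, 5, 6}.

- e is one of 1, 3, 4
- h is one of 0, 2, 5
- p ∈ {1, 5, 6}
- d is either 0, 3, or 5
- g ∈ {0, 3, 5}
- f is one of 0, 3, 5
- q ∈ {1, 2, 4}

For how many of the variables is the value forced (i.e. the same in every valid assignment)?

2

The 7 variables draw from only 7 values {0, 1, 2, 3, 4, 5, 6}, so each is used; only p can be 6, hence p = 6.
d, f, g share exactly the 3 values {0, 3, 5}; by pigeonhole those values go to them, so strike 0, 3, 5 from e, h.
That leaves h = 2. Remove 2 from q.
Determined: h=2, p=6. The other variables each still have more than one consistent value. That makes 2.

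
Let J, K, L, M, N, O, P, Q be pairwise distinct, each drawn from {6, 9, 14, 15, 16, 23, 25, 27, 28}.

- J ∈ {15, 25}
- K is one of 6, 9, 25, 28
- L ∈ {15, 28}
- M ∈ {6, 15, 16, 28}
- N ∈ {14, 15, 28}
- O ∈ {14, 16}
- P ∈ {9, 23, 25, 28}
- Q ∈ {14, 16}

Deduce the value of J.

25

The 8 variables draw from only 8 values {6, 9, 14, 15, 16, 23, 25, 28}, so each is used; only P can be 23, hence P = 23.
The 7 still-open variables draw from only 7 values {6, 9, 14, 15, 16, 25, 28}, so each is used; only K can be 9, hence K = 9.
The 6 still-open variables draw from only 6 values {6, 14, 15, 16, 25, 28}, so each is used; only M can be 6, hence M = 6.
The 5 still-open variables together cover exactly {14, 15, 16, 25, 28} — 5 values for 5 variables — and 25 appears only in J's list, so J = 25.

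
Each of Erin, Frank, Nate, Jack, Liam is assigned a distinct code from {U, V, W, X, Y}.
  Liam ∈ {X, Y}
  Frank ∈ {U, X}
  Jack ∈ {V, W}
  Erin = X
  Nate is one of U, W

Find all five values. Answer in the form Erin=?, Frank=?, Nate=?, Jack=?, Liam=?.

Erin=X, Frank=U, Nate=W, Jack=V, Liam=Y

Erin's domain is down to {X}, so Erin = X. Strike X from Frank, Liam.
That leaves Frank = U. Strike U from Nate.
Nate must be W (only option left). Eliminate W elsewhere: Jack.
Jack must be V (only option left).
Liam's domain is down to {Y}, so Liam = Y.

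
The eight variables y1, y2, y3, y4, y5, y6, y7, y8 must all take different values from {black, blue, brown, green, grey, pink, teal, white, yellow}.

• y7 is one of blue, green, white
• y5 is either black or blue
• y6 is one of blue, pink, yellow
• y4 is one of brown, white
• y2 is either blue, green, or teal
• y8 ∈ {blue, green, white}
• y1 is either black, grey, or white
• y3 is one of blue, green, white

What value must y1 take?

grey

y3, y7, y8 between them cover only {blue, green, white} — a naked triple. Remove those values from y1, y2, y4, y5, y6.
y2 must be teal (only option left).
That leaves y4 = brown.
y5 has just one choice, so y5 = black. So y1 can't be black.
So y1 = grey.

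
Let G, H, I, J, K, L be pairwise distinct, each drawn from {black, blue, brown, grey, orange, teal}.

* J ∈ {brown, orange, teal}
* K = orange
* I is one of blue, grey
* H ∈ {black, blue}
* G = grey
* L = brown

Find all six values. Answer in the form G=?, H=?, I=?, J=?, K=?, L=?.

G=grey, H=black, I=blue, J=teal, K=orange, L=brown

G's domain is down to {grey}, so G = grey. Strike grey from I.
I must be blue (only option left). So H can't be blue.
K must be orange (only option left). Eliminate orange elsewhere: J.
That leaves L = brown. Strike brown from J.
H's domain is down to {black}, so H = black.
J's domain is down to {teal}, so J = teal.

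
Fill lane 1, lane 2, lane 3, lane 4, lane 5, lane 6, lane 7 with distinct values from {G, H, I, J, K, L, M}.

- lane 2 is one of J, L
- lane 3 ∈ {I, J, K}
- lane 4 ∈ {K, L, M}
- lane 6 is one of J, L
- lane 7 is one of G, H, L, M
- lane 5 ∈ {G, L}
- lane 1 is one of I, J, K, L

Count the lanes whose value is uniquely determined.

3

The 7 variables together cover exactly {G, H, I, J, K, L, M} — 7 values for 7 variables — and H appears only in lane 7's list, so lane 7 = H.
The 6 still-open variables together cover exactly {G, I, J, K, L, M} — 6 values for 6 variables — and G appears only in lane 5's list, so lane 5 = G.
The 5 still-open variables together cover exactly {I, J, K, L, M} — 5 values for 5 variables — and M appears only in lane 4's list, so lane 4 = M.
The 2 variables lane 2 and lane 6 are confined to {J, L}, which locks those values in; drop them from lane 1, lane 3.
Determined: lane 4=M, lane 5=G, lane 7=H. The other lanes each still have more than one consistent value. That makes 3.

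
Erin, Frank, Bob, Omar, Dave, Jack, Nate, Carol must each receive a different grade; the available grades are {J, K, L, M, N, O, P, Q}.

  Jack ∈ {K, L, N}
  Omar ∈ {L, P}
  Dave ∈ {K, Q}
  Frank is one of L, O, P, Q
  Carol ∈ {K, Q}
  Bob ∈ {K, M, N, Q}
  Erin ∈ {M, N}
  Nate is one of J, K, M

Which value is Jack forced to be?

The 8 variables draw from only 8 values {J, K, L, M, N, O, P, Q}, so each is used; only Nate can be J, hence Nate = J.
The 7 still-open variables draw from only 7 values {K, L, M, N, O, P, Q}, so each is used; only Frank can be O, hence Frank = O.
The 6 still-open variables draw from only 6 values {K, L, M, N, P, Q}, so each is used; only Omar can be P, hence Omar = P.
The 5 still-open variables draw from only 5 values {K, L, M, N, Q}, so each is used; only Jack can be L, hence Jack = L.

L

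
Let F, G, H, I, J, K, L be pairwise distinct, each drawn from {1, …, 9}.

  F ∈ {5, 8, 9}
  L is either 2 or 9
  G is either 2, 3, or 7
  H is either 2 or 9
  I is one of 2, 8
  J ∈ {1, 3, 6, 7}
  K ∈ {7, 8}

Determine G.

H and L share exactly the 2 values {2, 9}; by pigeonhole those values go to them, so strike 2, 9 from F, G, I.
I must be 8 (only option left). So F, K can't be 8.
K has just one choice, so K = 7. So G, J can't be 7.
So G = 3.

3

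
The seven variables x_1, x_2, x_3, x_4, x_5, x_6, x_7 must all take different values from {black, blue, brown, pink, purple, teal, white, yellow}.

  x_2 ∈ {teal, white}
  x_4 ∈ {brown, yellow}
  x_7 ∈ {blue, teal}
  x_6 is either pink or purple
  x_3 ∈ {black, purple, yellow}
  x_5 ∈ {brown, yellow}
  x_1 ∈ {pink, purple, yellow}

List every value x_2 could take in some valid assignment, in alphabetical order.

teal, white

x_4 and x_5 between them cover only {brown, yellow} — a naked pair. Remove those values from x_1, x_3.
x_1 and x_6 share exactly the 2 values {pink, purple}; by pigeonhole those values go to them, so strike pink, purple from x_3.
x_3's domain is down to {black}, so x_3 = black.
No further eliminations apply; x_2 can still be any of teal, white.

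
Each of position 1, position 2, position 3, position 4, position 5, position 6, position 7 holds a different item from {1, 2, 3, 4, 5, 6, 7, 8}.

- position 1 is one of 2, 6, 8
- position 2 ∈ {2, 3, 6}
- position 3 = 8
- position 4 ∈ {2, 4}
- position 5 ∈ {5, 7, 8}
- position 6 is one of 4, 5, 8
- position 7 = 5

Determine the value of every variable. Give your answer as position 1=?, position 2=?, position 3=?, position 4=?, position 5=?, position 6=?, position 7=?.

position 3 has just one choice, so position 3 = 8. So position 1, position 5, position 6 can't be 8.
position 7's domain is down to {5}, so position 7 = 5. Strike 5 from position 5, position 6.
position 5's domain is down to {7}, so position 5 = 7.
position 6's domain is down to {4}, so position 6 = 4. Remove 4 from position 4.
position 4's domain is down to {2}, so position 4 = 2. Strike 2 from position 1, position 2.
That leaves position 1 = 6. Eliminate 6 elsewhere: position 2.
position 2's domain is down to {3}, so position 2 = 3.

position 1=6, position 2=3, position 3=8, position 4=2, position 5=7, position 6=4, position 7=5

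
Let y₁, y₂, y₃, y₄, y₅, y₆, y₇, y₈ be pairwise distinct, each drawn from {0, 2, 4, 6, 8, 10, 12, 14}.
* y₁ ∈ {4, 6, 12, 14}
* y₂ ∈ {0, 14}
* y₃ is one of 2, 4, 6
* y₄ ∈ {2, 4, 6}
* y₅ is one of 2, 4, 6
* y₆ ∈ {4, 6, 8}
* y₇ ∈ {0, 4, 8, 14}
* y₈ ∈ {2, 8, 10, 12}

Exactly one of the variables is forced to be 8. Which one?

y₆

The 8 variables draw from only 8 values {0, 2, 4, 6, 8, 10, 12, 14}, so each is used; only y₈ can be 10, hence y₈ = 10.
The 7 still-open variables draw from only 7 values {0, 2, 4, 6, 8, 12, 14}, so each is used; only y₁ can be 12, hence y₁ = 12.
The 3 variables y₃, y₄, y₅ are confined to {2, 4, 6}, which locks those values in; drop them from y₆, y₇.
So 8 goes to y₆.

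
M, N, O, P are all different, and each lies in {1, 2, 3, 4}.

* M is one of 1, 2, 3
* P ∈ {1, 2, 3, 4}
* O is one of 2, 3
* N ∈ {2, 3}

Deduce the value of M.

The 4 variables together cover exactly {1, 2, 3, 4} — 4 values for 4 variables — and 4 appears only in P's list, so P = 4.
The 3 still-open variables draw from only 3 values {1, 2, 3}, so each is used; only M can be 1, hence M = 1.

1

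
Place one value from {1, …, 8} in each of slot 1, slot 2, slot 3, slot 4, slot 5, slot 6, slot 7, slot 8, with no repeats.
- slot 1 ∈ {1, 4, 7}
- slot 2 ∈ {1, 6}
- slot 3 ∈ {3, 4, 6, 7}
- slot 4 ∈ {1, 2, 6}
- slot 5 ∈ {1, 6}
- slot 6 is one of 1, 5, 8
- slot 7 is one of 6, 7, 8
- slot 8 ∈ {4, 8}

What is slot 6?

Among the 8 variables, 2 fits only slot 4 (and all 8 values in {1, 2, 3, 4, 5, 6, 7, 8} must be used), so slot 4 = 2.
Among the 7 still-open variables, 3 fits only slot 3 (and all 7 values in {1, 3, 4, 5, 6, 7, 8} must be used), so slot 3 = 3.
The 6 still-open variables draw from only 6 values {1, 4, 5, 6, 7, 8}, so each is used; only slot 6 can be 5, hence slot 6 = 5.

5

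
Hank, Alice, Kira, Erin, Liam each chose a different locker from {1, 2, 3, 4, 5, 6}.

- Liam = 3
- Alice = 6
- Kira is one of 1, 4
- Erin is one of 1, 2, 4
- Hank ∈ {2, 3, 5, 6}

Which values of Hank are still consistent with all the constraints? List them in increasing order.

Alice's domain is down to {6}, so Alice = 6. Eliminate 6 elsewhere: Hank.
That leaves Liam = 3. Remove 3 from Hank.
No further eliminations apply; Hank can still be any of 2, 5.

2, 5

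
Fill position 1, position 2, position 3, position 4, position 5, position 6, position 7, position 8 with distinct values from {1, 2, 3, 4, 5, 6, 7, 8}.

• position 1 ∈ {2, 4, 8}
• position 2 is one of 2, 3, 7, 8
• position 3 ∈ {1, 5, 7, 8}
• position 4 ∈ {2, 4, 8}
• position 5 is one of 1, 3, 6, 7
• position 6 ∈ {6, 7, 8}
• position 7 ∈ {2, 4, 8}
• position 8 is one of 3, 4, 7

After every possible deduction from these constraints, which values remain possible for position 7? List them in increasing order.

2, 4, 8

The 8 variables draw from only 8 values {1, 2, 3, 4, 5, 6, 7, 8}, so each is used; only position 3 can be 5, hence position 3 = 5.
The 7 still-open variables together cover exactly {1, 2, 3, 4, 6, 7, 8} — 7 values for 7 variables — and 1 appears only in position 5's list, so position 5 = 1.
The 6 still-open variables together cover exactly {2, 3, 4, 6, 7, 8} — 6 values for 6 variables — and 6 appears only in position 6's list, so position 6 = 6.
position 1, position 4, position 7 between them cover only {2, 4, 8} — a naked triple. Remove those values from position 2, position 8.
No further eliminations apply; position 7 can still be any of 2, 4, 8.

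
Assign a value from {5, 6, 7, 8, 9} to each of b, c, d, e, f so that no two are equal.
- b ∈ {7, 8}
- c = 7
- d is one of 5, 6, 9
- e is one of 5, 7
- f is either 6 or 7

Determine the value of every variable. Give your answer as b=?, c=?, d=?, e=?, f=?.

c must be 7 (only option left). Remove 7 from b, e, f.
e's domain is down to {5}, so e = 5. So d can't be 5.
f must be 6 (only option left). Eliminate 6 elsewhere: d.
That leaves b = 8.
d must be 9 (only option left).

b=8, c=7, d=9, e=5, f=6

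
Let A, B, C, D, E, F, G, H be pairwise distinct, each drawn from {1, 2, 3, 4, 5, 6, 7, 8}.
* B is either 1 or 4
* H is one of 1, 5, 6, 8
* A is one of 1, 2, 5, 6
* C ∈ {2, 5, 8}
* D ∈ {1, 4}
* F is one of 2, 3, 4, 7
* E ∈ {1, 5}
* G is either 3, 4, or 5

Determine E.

The 8 variables draw from only 8 values {1, 2, 3, 4, 5, 6, 7, 8}, so each is used; only F can be 7, hence F = 7.
The 7 still-open variables draw from only 7 values {1, 2, 3, 4, 5, 6, 8}, so each is used; only G can be 3, hence G = 3.
B and D share exactly the 2 values {1, 4}; by pigeonhole those values go to them, so strike 1, 4 from A, E, H.
So E = 5.

5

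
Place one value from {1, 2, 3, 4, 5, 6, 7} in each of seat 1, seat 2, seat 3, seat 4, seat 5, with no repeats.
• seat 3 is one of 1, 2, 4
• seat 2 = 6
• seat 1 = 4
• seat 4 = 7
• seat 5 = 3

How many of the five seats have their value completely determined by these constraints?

seat 1 must be 4 (only option left). So seat 3 can't be 4.
seat 2 must be 6 (only option left).
That leaves seat 4 = 7.
seat 5's domain is down to {3}, so seat 5 = 3.
Determined: seat 1=4, seat 2=6, seat 4=7, seat 5=3. The other seats each still have more than one consistent value. That makes 4.

4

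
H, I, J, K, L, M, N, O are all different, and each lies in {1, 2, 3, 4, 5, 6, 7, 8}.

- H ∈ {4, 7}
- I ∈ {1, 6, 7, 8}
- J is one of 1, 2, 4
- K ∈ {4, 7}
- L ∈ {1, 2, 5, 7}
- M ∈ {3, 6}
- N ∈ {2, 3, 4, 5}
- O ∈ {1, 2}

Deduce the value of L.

5

The 8 variables together cover exactly {1, 2, 3, 4, 5, 6, 7, 8} — 8 values for 8 variables — and 8 appears only in I's list, so I = 8.
Among the 7 still-open variables, 6 fits only M (and all 7 values in {1, 2, 3, 4, 5, 6, 7} must be used), so M = 6.
Among the 6 still-open variables, 3 fits only N (and all 6 values in {1, 2, 3, 4, 5, 7} must be used), so N = 3.
The 5 still-open variables draw from only 5 values {1, 2, 4, 5, 7}, so each is used; only L can be 5, hence L = 5.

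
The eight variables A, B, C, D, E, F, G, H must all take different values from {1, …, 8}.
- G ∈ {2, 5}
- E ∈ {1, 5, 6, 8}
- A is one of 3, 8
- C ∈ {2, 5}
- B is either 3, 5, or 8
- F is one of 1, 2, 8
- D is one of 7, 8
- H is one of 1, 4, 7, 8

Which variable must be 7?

D

Among the 8 variables, 4 fits only H (and all 8 values in {1, 2, 3, 4, 5, 6, 7, 8} must be used), so H = 4.
Among the 7 still-open variables, 6 fits only E (and all 7 values in {1, 2, 3, 5, 6, 7, 8} must be used), so E = 6.
Among the 6 still-open variables, 1 fits only F (and all 6 values in {1, 2, 3, 5, 7, 8} must be used), so F = 1.
Among the 5 still-open variables, 7 fits only D (and all 5 values in {2, 3, 5, 7, 8} must be used), so D = 7.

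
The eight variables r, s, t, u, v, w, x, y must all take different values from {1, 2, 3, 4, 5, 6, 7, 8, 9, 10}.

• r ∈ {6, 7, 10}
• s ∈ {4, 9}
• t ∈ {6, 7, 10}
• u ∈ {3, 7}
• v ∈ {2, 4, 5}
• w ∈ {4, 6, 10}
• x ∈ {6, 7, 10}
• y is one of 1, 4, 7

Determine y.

r, t, x share exactly the 3 values {6, 7, 10}; by pigeonhole those values go to them, so strike 6, 7, 10 from u, w, y.
u must be 3 (only option left).
That leaves w = 4. Remove 4 from s, v, y.
So y = 1.

1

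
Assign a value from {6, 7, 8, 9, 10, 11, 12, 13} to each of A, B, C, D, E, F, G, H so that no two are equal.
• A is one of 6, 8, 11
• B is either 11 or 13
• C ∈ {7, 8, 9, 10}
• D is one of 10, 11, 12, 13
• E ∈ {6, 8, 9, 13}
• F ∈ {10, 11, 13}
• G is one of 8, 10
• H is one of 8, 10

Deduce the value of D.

The 8 variables together cover exactly {6, 7, 8, 9, 10, 11, 12, 13} — 8 values for 8 variables — and 7 appears only in C's list, so C = 7.
Among the 7 still-open variables, 9 fits only E (and all 7 values in {6, 8, 9, 10, 11, 12, 13} must be used), so E = 9.
Among the 6 still-open variables, 6 fits only A (and all 6 values in {6, 8, 10, 11, 12, 13} must be used), so A = 6.
The 5 still-open variables together cover exactly {8, 10, 11, 12, 13} — 5 values for 5 variables — and 12 appears only in D's list, so D = 12.

12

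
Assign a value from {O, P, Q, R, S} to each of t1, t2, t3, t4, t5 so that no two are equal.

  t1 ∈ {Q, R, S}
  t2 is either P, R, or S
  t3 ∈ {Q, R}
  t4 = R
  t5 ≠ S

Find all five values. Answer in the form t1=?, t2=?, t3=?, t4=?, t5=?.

t1=S, t2=P, t3=Q, t4=R, t5=O

t4 has just one choice, so t4 = R. So t1, t2, t3, t5 can't be R.
That leaves t3 = Q. Eliminate Q elsewhere: t1, t5.
t1's domain is down to {S}, so t1 = S. Strike S from t2.
That leaves t2 = P. Strike P from t5.
That leaves t5 = O.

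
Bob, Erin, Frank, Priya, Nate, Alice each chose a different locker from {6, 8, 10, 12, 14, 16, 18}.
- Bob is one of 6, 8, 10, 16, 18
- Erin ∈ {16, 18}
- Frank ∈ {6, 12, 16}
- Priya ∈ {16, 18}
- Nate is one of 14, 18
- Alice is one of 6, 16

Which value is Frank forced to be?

Erin and Priya between them cover only {16, 18} — a naked pair. Remove those values from Bob, Frank, Nate, Alice.
Nate has just one choice, so Nate = 14.
That leaves Alice = 6. Strike 6 from Bob, Frank.
So Frank = 12.

12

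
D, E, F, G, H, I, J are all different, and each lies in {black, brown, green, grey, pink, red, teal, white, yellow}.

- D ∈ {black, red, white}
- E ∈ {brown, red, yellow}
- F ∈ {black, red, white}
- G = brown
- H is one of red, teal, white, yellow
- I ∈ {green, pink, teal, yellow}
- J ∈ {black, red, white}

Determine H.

teal

G's domain is down to {brown}, so G = brown. Remove brown from E.
D, F, J share exactly the 3 values {black, red, white}; by pigeonhole those values go to them, so strike black, red, white from E, H.
E has just one choice, so E = yellow. Strike yellow from H, I.
So H = teal.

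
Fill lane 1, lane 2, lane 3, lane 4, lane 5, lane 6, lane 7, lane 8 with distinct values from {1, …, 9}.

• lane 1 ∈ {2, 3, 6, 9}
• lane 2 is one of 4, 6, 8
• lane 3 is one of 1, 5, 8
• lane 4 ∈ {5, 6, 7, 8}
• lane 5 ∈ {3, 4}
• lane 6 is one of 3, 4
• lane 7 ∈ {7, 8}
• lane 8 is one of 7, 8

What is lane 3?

lane 5 and lane 6 share exactly the 2 values {3, 4}; by pigeonhole those values go to them, so strike 3, 4 from lane 1, lane 2.
lane 7 and lane 8 between them cover only {7, 8} — a naked pair. Remove those values from lane 2, lane 3, lane 4.
That leaves lane 2 = 6. So lane 1, lane 4 can't be 6.
lane 4's domain is down to {5}, so lane 4 = 5. So lane 3 can't be 5.
So lane 3 = 1.

1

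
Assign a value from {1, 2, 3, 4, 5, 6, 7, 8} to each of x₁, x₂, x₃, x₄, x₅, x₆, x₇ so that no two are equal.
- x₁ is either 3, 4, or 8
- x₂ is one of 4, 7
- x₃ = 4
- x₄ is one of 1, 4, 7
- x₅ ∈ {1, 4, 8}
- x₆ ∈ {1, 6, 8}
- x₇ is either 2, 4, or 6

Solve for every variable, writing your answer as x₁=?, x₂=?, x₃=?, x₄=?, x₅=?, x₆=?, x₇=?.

x₃ must be 4 (only option left). Remove 4 from x₁, x₂, x₄, x₅, x₇.
x₂ has just one choice, so x₂ = 7. Strike 7 from x₄.
x₄ must be 1 (only option left). Remove 1 from x₅, x₆.
That leaves x₅ = 8. So x₁, x₆ can't be 8.
x₆'s domain is down to {6}, so x₆ = 6. So x₇ can't be 6.
x₇ has just one choice, so x₇ = 2.
x₁ must be 3 (only option left).

x₁=3, x₂=7, x₃=4, x₄=1, x₅=8, x₆=6, x₇=2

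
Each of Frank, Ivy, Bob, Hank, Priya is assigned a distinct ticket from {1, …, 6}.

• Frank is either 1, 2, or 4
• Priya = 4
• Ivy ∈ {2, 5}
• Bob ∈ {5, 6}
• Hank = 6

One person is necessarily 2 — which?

Ivy

Hank must be 6 (only option left). Eliminate 6 elsewhere: Bob.
Priya's domain is down to {4}, so Priya = 4. Strike 4 from Frank.
That leaves Bob = 5. Strike 5 from Ivy.
So 2 goes to Ivy.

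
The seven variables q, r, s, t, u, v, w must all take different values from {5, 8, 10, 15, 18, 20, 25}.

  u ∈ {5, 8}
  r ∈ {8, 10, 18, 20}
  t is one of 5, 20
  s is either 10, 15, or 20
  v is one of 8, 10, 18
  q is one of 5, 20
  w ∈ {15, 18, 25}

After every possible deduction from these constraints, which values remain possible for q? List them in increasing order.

Among the 7 variables, 25 fits only w (and all 7 values in {5, 8, 10, 15, 18, 20, 25} must be used), so w = 25.
The 6 still-open variables draw from only 6 values {5, 8, 10, 15, 18, 20}, so each is used; only s can be 15, hence s = 15.
q and t between them cover only {5, 20} — a naked pair. Remove those values from r, u.
u has just one choice, so u = 8. So r, v can't be 8.
No further eliminations apply; q can still be any of 5, 20.

5, 20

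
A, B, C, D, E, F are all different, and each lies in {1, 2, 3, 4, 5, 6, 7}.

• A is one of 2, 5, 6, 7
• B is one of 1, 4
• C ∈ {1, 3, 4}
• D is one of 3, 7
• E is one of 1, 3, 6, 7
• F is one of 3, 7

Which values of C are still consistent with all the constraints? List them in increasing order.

1, 4

D and F share exactly the 2 values {3, 7}; by pigeonhole those values go to them, so strike 3, 7 from A, C, E.
The 2 variables B and C are confined to {1, 4}, which locks those values in; drop them from E.
E has just one choice, so E = 6. Eliminate 6 elsewhere: A.
No further eliminations apply; C can still be any of 1, 4.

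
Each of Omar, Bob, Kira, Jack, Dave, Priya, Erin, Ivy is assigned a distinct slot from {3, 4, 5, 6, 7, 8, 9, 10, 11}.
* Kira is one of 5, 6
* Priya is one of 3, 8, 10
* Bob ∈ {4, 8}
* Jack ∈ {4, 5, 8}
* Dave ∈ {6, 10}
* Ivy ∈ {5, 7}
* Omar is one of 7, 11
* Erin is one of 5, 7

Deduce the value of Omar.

11

Among the 8 variables, 3 fits only Priya (and all 8 values in {3, 4, 5, 6, 7, 8, 10, 11} must be used), so Priya = 3.
The 7 still-open variables together cover exactly {4, 5, 6, 7, 8, 10, 11} — 7 values for 7 variables — and 10 appears only in Dave's list, so Dave = 10.
The 6 still-open variables together cover exactly {4, 5, 6, 7, 8, 11} — 6 values for 6 variables — and 6 appears only in Kira's list, so Kira = 6.
The 5 still-open variables together cover exactly {4, 5, 7, 8, 11} — 5 values for 5 variables — and 11 appears only in Omar's list, so Omar = 11.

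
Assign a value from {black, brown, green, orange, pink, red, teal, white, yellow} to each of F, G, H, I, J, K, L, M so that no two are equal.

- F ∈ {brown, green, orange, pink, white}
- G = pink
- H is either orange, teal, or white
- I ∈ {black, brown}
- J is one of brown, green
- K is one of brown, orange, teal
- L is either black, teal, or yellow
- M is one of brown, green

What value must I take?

G has just one choice, so G = pink. Eliminate pink elsewhere: F.
Among the 7 still-open variables, yellow fits only L (and all 7 values in {black, brown, green, orange, teal, white, yellow} must be used), so L = yellow.
Among the 6 still-open variables, black fits only I (and all 6 values in {black, brown, green, orange, teal, white} must be used), so I = black.

black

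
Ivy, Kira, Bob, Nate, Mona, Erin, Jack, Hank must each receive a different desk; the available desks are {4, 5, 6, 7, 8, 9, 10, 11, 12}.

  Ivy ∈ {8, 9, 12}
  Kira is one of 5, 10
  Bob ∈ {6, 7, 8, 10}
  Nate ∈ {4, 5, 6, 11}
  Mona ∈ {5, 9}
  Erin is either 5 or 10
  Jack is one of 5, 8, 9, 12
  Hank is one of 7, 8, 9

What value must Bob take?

Kira and Erin share exactly the 2 values {5, 10}; by pigeonhole those values go to them, so strike 5, 10 from Bob, Nate, Mona, Jack.
Mona has just one choice, so Mona = 9. So Ivy, Jack, Hank can't be 9.
Ivy and Jack between them cover only {8, 12} — a naked pair. Remove those values from Bob, Hank.
Hank has just one choice, so Hank = 7. Strike 7 from Bob.
So Bob = 6.

6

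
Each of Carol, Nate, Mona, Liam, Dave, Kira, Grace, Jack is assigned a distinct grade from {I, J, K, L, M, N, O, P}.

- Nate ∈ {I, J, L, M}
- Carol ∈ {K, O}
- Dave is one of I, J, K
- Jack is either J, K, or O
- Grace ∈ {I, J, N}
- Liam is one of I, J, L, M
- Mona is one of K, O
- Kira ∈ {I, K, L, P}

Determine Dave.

The 8 variables draw from only 8 values {I, J, K, L, M, N, O, P}, so each is used; only Grace can be N, hence Grace = N.
Among the 7 still-open variables, P fits only Kira (and all 7 values in {I, J, K, L, M, O, P} must be used), so Kira = P.
The 2 variables Carol and Mona are confined to {K, O}, which locks those values in; drop them from Dave, Jack.
Jack has just one choice, so Jack = J. Eliminate J elsewhere: Nate, Liam, Dave.
So Dave = I.

I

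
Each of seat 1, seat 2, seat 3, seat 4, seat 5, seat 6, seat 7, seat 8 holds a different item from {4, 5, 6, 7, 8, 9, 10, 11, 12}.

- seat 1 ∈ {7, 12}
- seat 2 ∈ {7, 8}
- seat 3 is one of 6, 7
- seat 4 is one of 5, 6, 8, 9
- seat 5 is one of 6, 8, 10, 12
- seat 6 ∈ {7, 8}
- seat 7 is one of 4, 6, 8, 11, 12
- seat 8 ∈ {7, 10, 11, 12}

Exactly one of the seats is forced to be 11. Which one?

The 2 variables seat 2 and seat 6 are confined to {7, 8}, which locks those values in; drop them from seat 1, seat 3, seat 4, seat 5, seat 7, seat 8.
seat 1 has just one choice, so seat 1 = 12. Eliminate 12 elsewhere: seat 5, seat 7, seat 8.
seat 3 must be 6 (only option left). Eliminate 6 elsewhere: seat 4, seat 5, seat 7.
seat 5 has just one choice, so seat 5 = 10. So seat 8 can't be 10.
So 11 goes to seat 8.

seat 8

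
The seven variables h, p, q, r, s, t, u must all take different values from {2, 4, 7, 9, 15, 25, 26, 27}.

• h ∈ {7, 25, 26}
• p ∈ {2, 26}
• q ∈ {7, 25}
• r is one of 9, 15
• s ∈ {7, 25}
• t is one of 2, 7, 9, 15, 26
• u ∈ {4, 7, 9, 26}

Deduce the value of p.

2

The 7 variables draw from only 7 values {2, 4, 7, 9, 15, 25, 26}, so each is used; only u can be 4, hence u = 4.
The 2 variables q and s are confined to {7, 25}, which locks those values in; drop them from h, t.
h's domain is down to {26}, so h = 26. Remove 26 from p, t.
So p = 2.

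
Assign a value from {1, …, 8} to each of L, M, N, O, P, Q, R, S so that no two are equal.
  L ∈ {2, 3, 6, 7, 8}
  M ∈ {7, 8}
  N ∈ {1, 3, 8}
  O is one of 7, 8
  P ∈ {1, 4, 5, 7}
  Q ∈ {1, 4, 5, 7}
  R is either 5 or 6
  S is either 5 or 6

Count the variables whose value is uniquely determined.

The 8 variables draw from only 8 values {1, 2, 3, 4, 5, 6, 7, 8}, so each is used; only L can be 2, hence L = 2.
The 7 still-open variables draw from only 7 values {1, 3, 4, 5, 6, 7, 8}, so each is used; only N can be 3, hence N = 3.
The 2 variables M and O are confined to {7, 8}, which locks those values in; drop them from P, Q.
R and S between them cover only {5, 6} — a naked pair. Remove those values from P, Q.
Determined: L=2, N=3. The other variables each still have more than one consistent value. That makes 2.

2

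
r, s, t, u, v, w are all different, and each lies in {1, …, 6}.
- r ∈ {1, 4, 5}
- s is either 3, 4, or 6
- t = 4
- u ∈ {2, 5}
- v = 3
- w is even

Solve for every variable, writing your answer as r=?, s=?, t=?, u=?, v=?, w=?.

t's domain is down to {4}, so t = 4. Strike 4 from r, s, w.
v's domain is down to {3}, so v = 3. Strike 3 from s.
s must be 6 (only option left). So w can't be 6.
That leaves w = 2. Strike 2 from u.
u's domain is down to {5}, so u = 5. So r can't be 5.
r has just one choice, so r = 1.

r=1, s=6, t=4, u=5, v=3, w=2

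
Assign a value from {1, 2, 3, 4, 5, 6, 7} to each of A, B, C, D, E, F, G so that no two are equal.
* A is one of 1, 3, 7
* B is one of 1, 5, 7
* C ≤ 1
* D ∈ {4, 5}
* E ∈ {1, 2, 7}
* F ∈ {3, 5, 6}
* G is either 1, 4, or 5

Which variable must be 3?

C must be 1 (only option left). Strike 1 from A, B, E, G.
The 6 still-open variables draw from only 6 values {2, 3, 4, 5, 6, 7}, so each is used; only E can be 2, hence E = 2.
The 5 still-open variables together cover exactly {3, 4, 5, 6, 7} — 5 values for 5 variables — and 6 appears only in F's list, so F = 6.
The 4 still-open variables together cover exactly {3, 4, 5, 7} — 4 values for 4 variables — and 3 appears only in A's list, so A = 3.

A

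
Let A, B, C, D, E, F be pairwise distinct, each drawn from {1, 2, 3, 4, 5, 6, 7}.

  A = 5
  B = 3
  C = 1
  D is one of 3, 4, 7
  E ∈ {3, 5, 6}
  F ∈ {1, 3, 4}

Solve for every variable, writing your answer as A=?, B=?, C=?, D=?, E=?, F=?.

A has just one choice, so A = 5. Remove 5 from E.
B has just one choice, so B = 3. Remove 3 from D, E, F.
C must be 1 (only option left). Eliminate 1 elsewhere: F.
That leaves E = 6.
F's domain is down to {4}, so F = 4. Remove 4 from D.
D's domain is down to {7}, so D = 7.

A=5, B=3, C=1, D=7, E=6, F=4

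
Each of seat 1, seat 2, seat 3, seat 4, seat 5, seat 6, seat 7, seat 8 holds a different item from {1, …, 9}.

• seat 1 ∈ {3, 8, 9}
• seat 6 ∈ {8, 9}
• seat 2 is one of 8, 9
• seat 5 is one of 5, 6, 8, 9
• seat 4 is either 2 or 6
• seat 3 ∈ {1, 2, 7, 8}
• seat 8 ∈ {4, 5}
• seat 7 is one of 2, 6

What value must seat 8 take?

seat 2 and seat 6 share exactly the 2 values {8, 9}; by pigeonhole those values go to them, so strike 8, 9 from seat 1, seat 3, seat 5.
seat 1 must be 3 (only option left).
seat 4 and seat 7 between them cover only {2, 6} — a naked pair. Remove those values from seat 3, seat 5.
seat 5's domain is down to {5}, so seat 5 = 5. So seat 8 can't be 5.
So seat 8 = 4.

4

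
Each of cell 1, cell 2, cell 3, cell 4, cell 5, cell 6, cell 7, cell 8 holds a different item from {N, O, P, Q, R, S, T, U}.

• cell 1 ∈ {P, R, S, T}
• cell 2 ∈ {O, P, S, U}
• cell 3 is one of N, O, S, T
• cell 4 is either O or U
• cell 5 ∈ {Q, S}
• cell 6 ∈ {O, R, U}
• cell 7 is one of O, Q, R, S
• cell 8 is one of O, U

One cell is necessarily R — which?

cell 6

The 8 variables together cover exactly {N, O, P, Q, R, S, T, U} — 8 values for 8 variables — and N appears only in cell 3's list, so cell 3 = N.
The 7 still-open variables together cover exactly {O, P, Q, R, S, T, U} — 7 values for 7 variables — and T appears only in cell 1's list, so cell 1 = T.
The 6 still-open variables draw from only 6 values {O, P, Q, R, S, U}, so each is used; only cell 2 can be P, hence cell 2 = P.
cell 4 and cell 8 share exactly the 2 values {O, U}; by pigeonhole those values go to them, so strike O, U from cell 6, cell 7.
So R goes to cell 6.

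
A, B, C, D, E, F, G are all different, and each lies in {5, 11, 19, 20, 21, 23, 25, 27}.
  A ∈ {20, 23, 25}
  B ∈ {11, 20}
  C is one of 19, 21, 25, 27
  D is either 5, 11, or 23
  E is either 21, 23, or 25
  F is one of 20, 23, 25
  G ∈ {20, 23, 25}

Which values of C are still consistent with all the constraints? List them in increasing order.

19, 27

A, F, G share exactly the 3 values {20, 23, 25}; by pigeonhole those values go to them, so strike 20, 23, 25 from B, C, D, E.
That leaves B = 11. So D can't be 11.
That leaves D = 5.
E must be 21 (only option left). So C can't be 21.
No further eliminations apply; C can still be any of 19, 27.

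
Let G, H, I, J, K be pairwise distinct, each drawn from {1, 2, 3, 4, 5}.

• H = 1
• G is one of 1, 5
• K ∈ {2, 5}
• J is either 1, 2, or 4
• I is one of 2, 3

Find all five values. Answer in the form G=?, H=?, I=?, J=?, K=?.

G=5, H=1, I=3, J=4, K=2

H must be 1 (only option left). So G, J can't be 1.
That leaves G = 5. Remove 5 from K.
That leaves K = 2. Strike 2 from I, J.
I must be 3 (only option left).
That leaves J = 4.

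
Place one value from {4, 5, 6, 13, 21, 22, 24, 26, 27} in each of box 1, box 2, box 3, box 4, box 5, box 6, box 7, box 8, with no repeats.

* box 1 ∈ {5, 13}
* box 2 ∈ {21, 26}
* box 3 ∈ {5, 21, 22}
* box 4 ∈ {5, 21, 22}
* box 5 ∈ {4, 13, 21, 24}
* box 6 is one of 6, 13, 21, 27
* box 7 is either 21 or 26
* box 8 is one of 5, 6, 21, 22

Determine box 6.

27

box 2 and box 7 between them cover only {21, 26} — a naked pair. Remove those values from box 3, box 4, box 5, box 6, box 8.
box 3 and box 4 share exactly the 2 values {5, 22}; by pigeonhole those values go to them, so strike 5, 22 from box 1, box 8.
box 1's domain is down to {13}, so box 1 = 13. Strike 13 from box 5, box 6.
box 8's domain is down to {6}, so box 8 = 6. Strike 6 from box 6.
So box 6 = 27.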